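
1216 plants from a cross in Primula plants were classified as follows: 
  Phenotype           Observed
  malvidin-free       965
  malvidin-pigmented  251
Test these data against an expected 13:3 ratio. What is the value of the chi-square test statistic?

2.856

Under the 13:3 hypothesis (Σ ratio = 16, N = 1216):
  malvidin-free: 1216 × 13/16 = 988
  malvidin-pigmented: 1216 × 3/16 = 228
χ² = Σ (O − E)² / E
  malvidin-free: (965 − 988)² / 988 = 0.5354
  malvidin-pigmented: (251 − 228)² / 228 = 2.3202
χ² = 0.5354 + 2.3202 = 2.8556 ≈ 2.856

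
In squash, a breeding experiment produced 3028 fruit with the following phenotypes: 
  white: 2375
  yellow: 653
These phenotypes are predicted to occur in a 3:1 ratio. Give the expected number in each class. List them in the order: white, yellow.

2271, 757

Under the 3:1 hypothesis (Σ ratio = 4, N = 3028):
  white: 3028 × 3/4 = 2271
  yellow: 3028 × 1/4 = 757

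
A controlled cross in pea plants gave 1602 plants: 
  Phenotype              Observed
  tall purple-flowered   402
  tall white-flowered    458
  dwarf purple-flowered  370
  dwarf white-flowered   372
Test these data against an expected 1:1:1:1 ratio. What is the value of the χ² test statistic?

Under the 1:1:1:1 hypothesis (Σ ratio = 4, N = 1602):
  tall purple-flowered: 1602 × 1/4 = 400.5
  tall white-flowered: 1602 × 1/4 = 400.5
  dwarf purple-flowered: 1602 × 1/4 = 400.5
  dwarf white-flowered: 1602 × 1/4 = 400.5
χ² = Σ (O − E)² / E
  tall purple-flowered: (402 − 400.5)² / 400.5 = 0.0056
  tall white-flowered: (458 − 400.5)² / 400.5 = 8.2553
  dwarf purple-flowered: (370 − 400.5)² / 400.5 = 2.3227
  dwarf white-flowered: (372 − 400.5)² / 400.5 = 2.0281
χ² = 0.0056 + 8.2553 + 2.3227 + 2.0281 = 12.6117 ≈ 12.612

12.612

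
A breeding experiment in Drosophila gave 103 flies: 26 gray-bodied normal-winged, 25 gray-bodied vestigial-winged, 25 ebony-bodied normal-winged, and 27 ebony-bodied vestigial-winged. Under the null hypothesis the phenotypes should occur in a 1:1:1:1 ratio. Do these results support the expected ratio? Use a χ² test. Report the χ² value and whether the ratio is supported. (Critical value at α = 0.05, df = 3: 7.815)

Under the 1:1:1:1 hypothesis (Σ ratio = 4, N = 103):
  gray-bodied normal-winged: 103 × 1/4 = 25.75
  gray-bodied vestigial-winged: 103 × 1/4 = 25.75
  ebony-bodied normal-winged: 103 × 1/4 = 25.75
  ebony-bodied vestigial-winged: 103 × 1/4 = 25.75
χ² = Σ (O − E)² / E
  gray-bodied normal-winged: (26 − 25.75)² / 25.75 = 0.0024
  gray-bodied vestigial-winged: (25 − 25.75)² / 25.75 = 0.0218
  ebony-bodied normal-winged: (25 − 25.75)² / 25.75 = 0.0218
  ebony-bodied vestigial-winged: (27 − 25.75)² / 25.75 = 0.0607
χ² = 0.0024 + 0.0218 + 0.0218 + 0.0607 = 0.1067 ≈ 0.107
Degrees of freedom = 4 − 1 = 3; critical value at α = 0.05 is 7.815.
Since 0.107 < 7.815, we fail to reject the null hypothesis — the data are consistent with the 1:1:1:1 ratio.

0.107; consistent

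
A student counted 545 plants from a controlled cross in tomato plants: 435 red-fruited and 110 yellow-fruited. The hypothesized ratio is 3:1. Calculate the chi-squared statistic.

Total ratio parts = 4. Expected numbers out of 545:
  red-fruited: 545 × 3/4 = 408.75
  yellow-fruited: 545 × 1/4 = 136.25
χ² = Σ (O − E)² / E
  red-fruited: (435 − 408.75)² / 408.75 = 1.6858
  yellow-fruited: (110 − 136.25)² / 136.25 = 5.0573
χ² = 1.6858 + 5.0573 = 6.7431 ≈ 6.743

6.743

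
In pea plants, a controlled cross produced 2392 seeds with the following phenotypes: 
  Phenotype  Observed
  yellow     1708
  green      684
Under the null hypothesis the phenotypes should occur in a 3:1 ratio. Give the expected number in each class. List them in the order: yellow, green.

1794, 598

Expected counts for N = 2392 under a 3:1 ratio (total parts = 4):
  yellow: 2392 × 3/4 = 1794
  green: 2392 × 1/4 = 598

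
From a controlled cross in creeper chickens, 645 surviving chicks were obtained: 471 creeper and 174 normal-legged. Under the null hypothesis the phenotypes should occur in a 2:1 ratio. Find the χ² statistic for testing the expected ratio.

11.728

Total ratio parts = 3. Expected numbers out of 645:
  creeper: 645 × 2/3 = 430
  normal-legged: 645 × 1/3 = 215
χ² = Σ (O − E)² / E
  creeper: (471 − 430)² / 430 = 3.9093
  normal-legged: (174 − 215)² / 215 = 7.8186
χ² = 3.9093 + 7.8186 = 11.7279 ≈ 11.728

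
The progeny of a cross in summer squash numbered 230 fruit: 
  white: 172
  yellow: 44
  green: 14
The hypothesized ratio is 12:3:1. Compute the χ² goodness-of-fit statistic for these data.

0.029

The 12:3:1 ratio has 16 parts, so with N = 230 the expected counts are:
  white: 230 × 12/16 = 172.5
  yellow: 230 × 3/16 = 43.125
  green: 230 × 1/16 = 14.375
χ² = Σ (O − E)² / E
  white: (172 − 172.5)² / 172.5 = 0.0014
  yellow: (44 − 43.125)² / 43.125 = 0.0178
  green: (14 − 14.375)² / 14.375 = 0.0098
χ² = 0.0014 + 0.0178 + 0.0098 = 0.029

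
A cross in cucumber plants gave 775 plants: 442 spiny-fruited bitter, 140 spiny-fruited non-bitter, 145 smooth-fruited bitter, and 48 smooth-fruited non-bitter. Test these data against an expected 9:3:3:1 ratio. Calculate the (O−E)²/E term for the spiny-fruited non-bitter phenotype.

The 9:3:3:1 ratio has 16 parts, so with N = 775 the expected counts are:
  spiny-fruited bitter: 775 × 9/16 = 435.9375
  spiny-fruited non-bitter: 775 × 3/16 = 145.3125
  smooth-fruited bitter: 775 × 3/16 = 145.3125
  smooth-fruited non-bitter: 775 × 1/16 = 48.4375
Contribution of spiny-fruited non-bitter: (140 − 145.3125)² / 145.3125 = 0.1942

0.194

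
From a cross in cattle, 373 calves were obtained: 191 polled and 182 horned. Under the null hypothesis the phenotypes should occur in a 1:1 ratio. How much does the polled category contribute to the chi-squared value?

Expected counts for N = 373 under a 1:1 ratio (total parts = 2):
  polled: 373 × 1/2 = 186.5
  horned: 373 × 1/2 = 186.5
Contribution of polled: (191 − 186.5)² / 186.5 = 0.1086

0.109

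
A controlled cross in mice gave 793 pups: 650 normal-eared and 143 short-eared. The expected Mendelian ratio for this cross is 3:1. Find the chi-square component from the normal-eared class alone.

The 3:1 ratio has 4 parts, so with N = 793 the expected counts are:
  normal-eared: 793 × 3/4 = 594.75
  short-eared: 793 × 1/4 = 198.25
Contribution of normal-eared: (650 − 594.75)² / 594.75 = 5.1325

5.133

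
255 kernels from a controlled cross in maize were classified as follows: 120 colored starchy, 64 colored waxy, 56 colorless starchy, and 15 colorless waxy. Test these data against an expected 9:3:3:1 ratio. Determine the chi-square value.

10.767

Under the 9:3:3:1 hypothesis (Σ ratio = 16, N = 255):
  colored starchy: 255 × 9/16 = 143.4375
  colored waxy: 255 × 3/16 = 47.8125
  colorless starchy: 255 × 3/16 = 47.8125
  colorless waxy: 255 × 1/16 = 15.9375
χ² = Σ (O − E)² / E
  colored starchy: (120 − 143.4375)² / 143.4375 = 3.8297
  colored waxy: (64 − 47.8125)² / 47.8125 = 5.4805
  colorless starchy: (56 − 47.8125)² / 47.8125 = 1.4020
  colorless waxy: (15 − 15.9375)² / 15.9375 = 0.0551
χ² = 3.8297 + 5.4805 + 1.4020 + 0.0551 = 10.7673 ≈ 10.767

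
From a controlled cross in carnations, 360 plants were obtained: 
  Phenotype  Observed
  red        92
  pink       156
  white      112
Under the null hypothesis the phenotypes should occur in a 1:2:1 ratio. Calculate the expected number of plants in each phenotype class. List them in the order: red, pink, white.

Expected counts for N = 360 under a 1:2:1 ratio (total parts = 4):
  red: 360 × 1/4 = 90
  pink: 360 × 2/4 = 180
  white: 360 × 1/4 = 90

90, 180, 90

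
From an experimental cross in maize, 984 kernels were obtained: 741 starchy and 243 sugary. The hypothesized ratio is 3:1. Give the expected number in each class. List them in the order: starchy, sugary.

738, 246

The 3:1 ratio has 4 parts, so with N = 984 the expected counts are:
  starchy: 984 × 3/4 = 738
  sugary: 984 × 1/4 = 246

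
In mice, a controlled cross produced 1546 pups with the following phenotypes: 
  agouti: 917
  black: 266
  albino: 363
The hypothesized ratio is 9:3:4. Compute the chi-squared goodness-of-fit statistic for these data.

Expected counts for N = 1546 under a 9:3:4 ratio (total parts = 16):
  agouti: 1546 × 9/16 = 869.625
  black: 1546 × 3/16 = 289.875
  albino: 1546 × 4/16 = 386.5
χ² = Σ (O − E)² / E
  agouti: (917 − 869.625)² / 869.625 = 2.5809
  black: (266 − 289.875)² / 289.875 = 1.9664
  albino: (363 − 386.5)² / 386.5 = 1.4288
χ² = 2.5809 + 1.9664 + 1.4288 = 5.9761 ≈ 5.976

5.976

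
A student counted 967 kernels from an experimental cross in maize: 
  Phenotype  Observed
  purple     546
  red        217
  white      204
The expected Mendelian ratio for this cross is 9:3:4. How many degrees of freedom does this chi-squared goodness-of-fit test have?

2

A goodness-of-fit test with 3 phenotype classes has df = 3 − 1 = 2.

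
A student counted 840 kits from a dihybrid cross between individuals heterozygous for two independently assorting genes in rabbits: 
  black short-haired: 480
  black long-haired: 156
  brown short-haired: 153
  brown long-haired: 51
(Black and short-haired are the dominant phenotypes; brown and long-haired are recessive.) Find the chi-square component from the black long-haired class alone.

A dihybrid F₂ with independent assortment and complete dominance at both loci gives a 9:3:3:1 phenotypic ratio.
Under the 9:3:3:1 hypothesis (Σ ratio = 16, N = 840):
  black short-haired: 840 × 9/16 = 472.5
  black long-haired: 840 × 3/16 = 157.5
  brown short-haired: 840 × 3/16 = 157.5
  brown long-haired: 840 × 1/16 = 52.5
Contribution of black long-haired: (156 − 157.5)² / 157.5 = 0.0143

0.014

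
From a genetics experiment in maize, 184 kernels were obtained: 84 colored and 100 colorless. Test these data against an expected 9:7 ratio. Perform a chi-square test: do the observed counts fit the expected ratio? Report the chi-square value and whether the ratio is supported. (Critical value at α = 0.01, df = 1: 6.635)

Total ratio parts = 16. Expected numbers out of 184:
  colored: 184 × 9/16 = 103.5
  colorless: 184 × 7/16 = 80.5
χ² = Σ (O − E)² / E
  colored: (84 − 103.5)² / 103.5 = 3.6739
  colorless: (100 − 80.5)² / 80.5 = 4.7236
χ² = 3.6739 + 4.7236 = 8.3975 ≈ 8.398
Degrees of freedom = 2 − 1 = 1; critical value at α = 0.01 is 6.635.
Since 8.398 > 6.635, we reject the null hypothesis — the data do not fit the 9:7 ratio.

8.398; not consistent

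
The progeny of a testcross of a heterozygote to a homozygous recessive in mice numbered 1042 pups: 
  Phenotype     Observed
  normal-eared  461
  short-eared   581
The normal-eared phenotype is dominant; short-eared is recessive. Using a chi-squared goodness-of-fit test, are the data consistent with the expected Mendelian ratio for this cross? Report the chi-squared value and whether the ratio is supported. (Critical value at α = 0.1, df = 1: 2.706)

13.820; not consistent

A testcross of a heterozygote (Aa × aa) gives a 1:1 phenotypic ratio.
Expected counts for N = 1042 under a 1:1 ratio (total parts = 2):
  normal-eared: 1042 × 1/2 = 521
  short-eared: 1042 × 1/2 = 521
χ² = Σ (O − E)² / E
  normal-eared: (461 − 521)² / 521 = 6.9098
  short-eared: (581 − 521)² / 521 = 6.9098
χ² = 6.9098 + 6.9098 = 13.8196 ≈ 13.820
Degrees of freedom = 2 − 1 = 1; critical value at α = 0.1 is 2.706.
Since 13.820 > 2.706, we reject the null hypothesis — the data do not fit the 1:1 ratio.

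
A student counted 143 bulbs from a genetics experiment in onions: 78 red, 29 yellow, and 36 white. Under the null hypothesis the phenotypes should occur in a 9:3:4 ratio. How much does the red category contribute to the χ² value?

0.074

Total ratio parts = 16. Expected numbers out of 143:
  red: 143 × 9/16 = 80.4375
  yellow: 143 × 3/16 = 26.8125
  white: 143 × 4/16 = 35.75
Contribution of red: (78 − 80.4375)² / 80.4375 = 0.0739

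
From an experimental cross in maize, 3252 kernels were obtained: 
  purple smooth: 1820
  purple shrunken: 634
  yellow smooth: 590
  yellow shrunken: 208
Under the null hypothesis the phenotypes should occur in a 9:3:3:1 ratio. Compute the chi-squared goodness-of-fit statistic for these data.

The 9:3:3:1 ratio has 16 parts, so with N = 3252 the expected counts are:
  purple smooth: 3252 × 9/16 = 1829.25
  purple shrunken: 3252 × 3/16 = 609.75
  yellow smooth: 3252 × 3/16 = 609.75
  yellow shrunken: 3252 × 1/16 = 203.25
χ² = Σ (O − E)² / E
  purple smooth: (1820 − 1829.25)² / 1829.25 = 0.0468
  purple shrunken: (634 − 609.75)² / 609.75 = 0.9644
  yellow smooth: (590 − 609.75)² / 609.75 = 0.6397
  yellow shrunken: (208 − 203.25)² / 203.25 = 0.1110
χ² = 0.0468 + 0.9644 + 0.6397 + 0.1110 = 1.7619 ≈ 1.762

1.762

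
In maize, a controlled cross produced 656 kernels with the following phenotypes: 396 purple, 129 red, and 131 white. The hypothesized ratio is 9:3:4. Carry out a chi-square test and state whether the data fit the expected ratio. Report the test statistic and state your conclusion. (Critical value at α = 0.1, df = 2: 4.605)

8.909; not consistent

The 9:3:4 ratio has 16 parts, so with N = 656 the expected counts are:
  purple: 656 × 9/16 = 369
  red: 656 × 3/16 = 123
  white: 656 × 4/16 = 164
χ² = Σ (O − E)² / E
  purple: (396 − 369)² / 369 = 1.9756
  red: (129 − 123)² / 123 = 0.2927
  white: (131 − 164)² / 164 = 6.6402
χ² = 1.9756 + 0.2927 + 6.6402 = 8.9085 ≈ 8.909
Degrees of freedom = 3 − 1 = 2; critical value at α = 0.1 is 4.605.
Since 8.909 > 4.605, we reject the null hypothesis — the data do not fit the 9:3:4 ratio.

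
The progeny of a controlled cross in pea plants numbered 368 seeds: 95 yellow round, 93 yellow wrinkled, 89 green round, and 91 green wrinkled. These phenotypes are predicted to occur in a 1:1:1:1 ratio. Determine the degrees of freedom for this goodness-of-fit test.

A goodness-of-fit test with 4 phenotype classes has df = 4 − 1 = 3.

3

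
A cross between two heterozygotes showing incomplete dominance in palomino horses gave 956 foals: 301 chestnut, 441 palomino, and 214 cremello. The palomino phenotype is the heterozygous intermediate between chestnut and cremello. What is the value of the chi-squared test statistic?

21.563

With incomplete dominance, a heterozygote × heterozygote cross gives a 1:2:1 phenotypic ratio.
The 1:2:1 ratio has 4 parts, so with N = 956 the expected counts are:
  chestnut: 956 × 1/4 = 239
  palomino: 956 × 2/4 = 478
  cremello: 956 × 1/4 = 239
χ² = Σ (O − E)² / E
  chestnut: (301 − 239)² / 239 = 16.0837
  palomino: (441 − 478)² / 478 = 2.8640
  cremello: (214 − 239)² / 239 = 2.6151
χ² = 16.0837 + 2.8640 + 2.6151 = 21.5628 ≈ 21.563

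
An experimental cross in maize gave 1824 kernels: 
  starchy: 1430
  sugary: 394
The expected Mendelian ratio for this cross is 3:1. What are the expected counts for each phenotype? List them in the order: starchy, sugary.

Expected counts for N = 1824 under a 3:1 ratio (total parts = 4):
  starchy: 1824 × 3/4 = 1368
  sugary: 1824 × 1/4 = 456

1368, 456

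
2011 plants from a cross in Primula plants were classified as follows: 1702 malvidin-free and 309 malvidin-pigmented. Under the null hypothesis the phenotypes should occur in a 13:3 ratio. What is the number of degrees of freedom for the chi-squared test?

1

A goodness-of-fit test with 2 phenotype classes has df = 2 − 1 = 1.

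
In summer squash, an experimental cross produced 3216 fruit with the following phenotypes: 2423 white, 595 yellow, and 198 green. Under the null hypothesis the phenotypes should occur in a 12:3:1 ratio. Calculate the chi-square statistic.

0.201

Under the 12:3:1 hypothesis (Σ ratio = 16, N = 3216):
  white: 3216 × 12/16 = 2412
  yellow: 3216 × 3/16 = 603
  green: 3216 × 1/16 = 201
χ² = Σ (O − E)² / E
  white: (2423 − 2412)² / 2412 = 0.0502
  yellow: (595 − 603)² / 603 = 0.1061
  green: (198 − 201)² / 201 = 0.0448
χ² = 0.0502 + 0.1061 + 0.0448 = 0.2011 ≈ 0.201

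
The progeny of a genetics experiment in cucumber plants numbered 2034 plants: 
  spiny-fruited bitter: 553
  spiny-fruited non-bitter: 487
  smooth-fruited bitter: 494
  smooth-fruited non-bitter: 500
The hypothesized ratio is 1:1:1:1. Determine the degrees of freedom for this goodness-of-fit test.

A goodness-of-fit test with 4 phenotype classes has df = 4 − 1 = 3.

3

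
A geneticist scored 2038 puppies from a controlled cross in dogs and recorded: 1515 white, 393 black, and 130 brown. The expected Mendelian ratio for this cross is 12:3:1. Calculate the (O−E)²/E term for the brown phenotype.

0.054

The 12:3:1 ratio has 16 parts, so with N = 2038 the expected counts are:
  white: 2038 × 12/16 = 1528.5
  black: 2038 × 3/16 = 382.125
  brown: 2038 × 1/16 = 127.375
Contribution of brown: (130 − 127.375)² / 127.375 = 0.0541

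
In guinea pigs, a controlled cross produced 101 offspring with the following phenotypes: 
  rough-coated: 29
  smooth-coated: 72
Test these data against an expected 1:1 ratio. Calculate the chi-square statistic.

The 1:1 ratio has 2 parts, so with N = 101 the expected counts are:
  rough-coated: 101 × 1/2 = 50.5
  smooth-coated: 101 × 1/2 = 50.5
χ² = Σ (O − E)² / E
  rough-coated: (29 − 50.5)² / 50.5 = 9.1535
  smooth-coated: (72 − 50.5)² / 50.5 = 9.1535
χ² = 9.1535 + 9.1535 = 18.307

18.307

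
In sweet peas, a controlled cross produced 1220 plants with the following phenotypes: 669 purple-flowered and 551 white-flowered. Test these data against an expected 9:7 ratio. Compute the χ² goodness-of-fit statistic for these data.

The 9:7 ratio has 16 parts, so with N = 1220 the expected counts are:
  purple-flowered: 1220 × 9/16 = 686.25
  white-flowered: 1220 × 7/16 = 533.75
χ² = Σ (O − E)² / E
  purple-flowered: (669 − 686.25)² / 686.25 = 0.4336
  white-flowered: (551 − 533.75)² / 533.75 = 0.5575
χ² = 0.4336 + 0.5575 = 0.9911 ≈ 0.991

0.991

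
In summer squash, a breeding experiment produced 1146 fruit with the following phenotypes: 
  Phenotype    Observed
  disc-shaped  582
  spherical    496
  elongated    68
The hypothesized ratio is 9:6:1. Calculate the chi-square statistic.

16.481

Total ratio parts = 16. Expected numbers out of 1146:
  disc-shaped: 1146 × 9/16 = 644.625
  spherical: 1146 × 6/16 = 429.75
  elongated: 1146 × 1/16 = 71.625
χ² = Σ (O − E)² / E
  disc-shaped: (582 − 644.625)² / 644.625 = 6.0840
  spherical: (496 − 429.75)² / 429.75 = 10.2131
  elongated: (68 − 71.625)² / 71.625 = 0.1835
χ² = 6.0840 + 10.2131 + 0.1835 = 16.4806 ≈ 16.481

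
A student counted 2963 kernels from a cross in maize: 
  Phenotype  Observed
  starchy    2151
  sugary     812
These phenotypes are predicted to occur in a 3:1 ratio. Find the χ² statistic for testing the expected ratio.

9.138

Expected counts for N = 2963 under a 3:1 ratio (total parts = 4):
  starchy: 2963 × 3/4 = 2222.25
  sugary: 2963 × 1/4 = 740.75
χ² = Σ (O − E)² / E
  starchy: (2151 − 2222.25)² / 2222.25 = 2.2844
  sugary: (812 − 740.75)² / 740.75 = 6.8533
χ² = 2.2844 + 6.8533 = 9.1377 ≈ 9.138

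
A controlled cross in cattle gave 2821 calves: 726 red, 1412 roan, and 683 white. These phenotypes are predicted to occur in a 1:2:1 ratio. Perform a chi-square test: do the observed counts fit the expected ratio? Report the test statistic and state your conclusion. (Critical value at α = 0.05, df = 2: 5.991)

1.314; consistent

The 1:2:1 ratio has 4 parts, so with N = 2821 the expected counts are:
  red: 2821 × 1/4 = 705.25
  roan: 2821 × 2/4 = 1410.5
  white: 2821 × 1/4 = 705.25
χ² = Σ (O − E)² / E
  red: (726 − 705.25)² / 705.25 = 0.6105
  roan: (1412 − 1410.5)² / 1410.5 = 0.0016
  white: (683 − 705.25)² / 705.25 = 0.7020
χ² = 0.6105 + 0.0016 + 0.7020 = 1.3141 ≈ 1.314
Degrees of freedom = 3 − 1 = 2; critical value at α = 0.05 is 5.991.
Since 1.314 < 5.991, we fail to reject the null hypothesis — the data are consistent with the 1:2:1 ratio.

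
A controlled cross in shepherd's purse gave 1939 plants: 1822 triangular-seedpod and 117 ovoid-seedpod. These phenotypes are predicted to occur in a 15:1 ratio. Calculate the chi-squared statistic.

0.154

The 15:1 ratio has 16 parts, so with N = 1939 the expected counts are:
  triangular-seedpod: 1939 × 15/16 = 1817.8125
  ovoid-seedpod: 1939 × 1/16 = 121.1875
χ² = Σ (O − E)² / E
  triangular-seedpod: (1822 − 1817.8125)² / 1817.8125 = 0.0096
  ovoid-seedpod: (117 − 121.1875)² / 121.1875 = 0.1447
χ² = 0.0096 + 0.1447 = 0.1543 ≈ 0.154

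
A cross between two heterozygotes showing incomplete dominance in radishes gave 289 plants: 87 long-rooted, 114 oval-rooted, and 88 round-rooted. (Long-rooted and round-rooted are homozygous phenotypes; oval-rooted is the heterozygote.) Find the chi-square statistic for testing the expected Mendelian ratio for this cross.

With incomplete dominance, a heterozygote × heterozygote cross gives a 1:2:1 phenotypic ratio.
Expected counts for N = 289 under a 1:2:1 ratio (total parts = 4):
  long-rooted: 289 × 1/4 = 72.25
  oval-rooted: 289 × 2/4 = 144.5
  round-rooted: 289 × 1/4 = 72.25
χ² = Σ (O − E)² / E
  long-rooted: (87 − 72.25)² / 72.25 = 3.0112
  oval-rooted: (114 − 144.5)² / 144.5 = 6.4377
  round-rooted: (88 − 72.25)² / 72.25 = 3.4334
χ² = 3.0112 + 6.4377 + 3.4334 = 12.8823 ≈ 12.882

12.882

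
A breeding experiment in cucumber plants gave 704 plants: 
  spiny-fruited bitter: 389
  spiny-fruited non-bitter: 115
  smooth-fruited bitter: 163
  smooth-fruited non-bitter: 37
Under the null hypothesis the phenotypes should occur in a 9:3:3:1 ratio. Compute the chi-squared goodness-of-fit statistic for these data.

10.707

Under the 9:3:3:1 hypothesis (Σ ratio = 16, N = 704):
  spiny-fruited bitter: 704 × 9/16 = 396
  spiny-fruited non-bitter: 704 × 3/16 = 132
  smooth-fruited bitter: 704 × 3/16 = 132
  smooth-fruited non-bitter: 704 × 1/16 = 44
χ² = Σ (O − E)² / E
  spiny-fruited bitter: (389 − 396)² / 396 = 0.1237
  spiny-fruited non-bitter: (115 − 132)² / 132 = 2.1894
  smooth-fruited bitter: (163 − 132)² / 132 = 7.2803
  smooth-fruited non-bitter: (37 − 44)² / 44 = 1.1136
χ² = 0.1237 + 2.1894 + 7.2803 + 1.1136 = 10.707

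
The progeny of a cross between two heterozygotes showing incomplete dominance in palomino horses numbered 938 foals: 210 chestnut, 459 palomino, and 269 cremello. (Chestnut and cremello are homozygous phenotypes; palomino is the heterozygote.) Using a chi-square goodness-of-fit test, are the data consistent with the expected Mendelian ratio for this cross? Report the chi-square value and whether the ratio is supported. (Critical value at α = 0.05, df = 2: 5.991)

With incomplete dominance, a heterozygote × heterozygote cross gives a 1:2:1 phenotypic ratio.
Total ratio parts = 4. Expected numbers out of 938:
  chestnut: 938 × 1/4 = 234.5
  palomino: 938 × 2/4 = 469
  cremello: 938 × 1/4 = 234.5
χ² = Σ (O − E)² / E
  chestnut: (210 − 234.5)² / 234.5 = 2.5597
  palomino: (459 − 469)² / 469 = 0.2132
  cremello: (269 − 234.5)² / 234.5 = 5.0757
χ² = 2.5597 + 0.2132 + 5.0757 = 7.8486 ≈ 7.849
Degrees of freedom = 3 − 1 = 2; critical value at α = 0.05 is 5.991.
Since 7.849 > 5.991, we reject the null hypothesis — the data do not fit the 1:2:1 ratio.

7.849; not consistent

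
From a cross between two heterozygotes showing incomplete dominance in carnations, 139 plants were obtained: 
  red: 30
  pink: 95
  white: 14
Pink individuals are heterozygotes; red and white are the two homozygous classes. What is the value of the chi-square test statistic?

22.396

With incomplete dominance, a heterozygote × heterozygote cross gives a 1:2:1 phenotypic ratio.
The 1:2:1 ratio has 4 parts, so with N = 139 the expected counts are:
  red: 139 × 1/4 = 34.75
  pink: 139 × 2/4 = 69.5
  white: 139 × 1/4 = 34.75
χ² = Σ (O − E)² / E
  red: (30 − 34.75)² / 34.75 = 0.6493
  pink: (95 − 69.5)² / 69.5 = 9.3561
  white: (14 − 34.75)² / 34.75 = 12.3903
χ² = 0.6493 + 9.3561 + 12.3903 = 22.3957 ≈ 22.396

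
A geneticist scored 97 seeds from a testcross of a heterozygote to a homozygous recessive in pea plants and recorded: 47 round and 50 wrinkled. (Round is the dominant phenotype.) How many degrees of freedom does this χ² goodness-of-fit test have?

1

A testcross of a heterozygote (Aa × aa) gives a 1:1 phenotypic ratio.
A goodness-of-fit test with 2 phenotype classes has df = 2 − 1 = 1.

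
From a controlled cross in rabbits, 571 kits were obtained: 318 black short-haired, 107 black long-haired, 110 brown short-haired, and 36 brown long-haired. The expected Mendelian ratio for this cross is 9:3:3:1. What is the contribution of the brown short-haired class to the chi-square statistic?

Total ratio parts = 16. Expected numbers out of 571:
  black short-haired: 571 × 9/16 = 321.1875
  black long-haired: 571 × 3/16 = 107.0625
  brown short-haired: 571 × 3/16 = 107.0625
  brown long-haired: 571 × 1/16 = 35.6875
Contribution of brown short-haired: (110 − 107.0625)² / 107.0625 = 0.0806

0.081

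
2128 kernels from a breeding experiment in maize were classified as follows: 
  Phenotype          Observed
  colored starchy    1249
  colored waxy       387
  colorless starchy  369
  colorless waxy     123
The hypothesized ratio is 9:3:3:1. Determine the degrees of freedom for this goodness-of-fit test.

A goodness-of-fit test with 4 phenotype classes has df = 4 − 1 = 3.

3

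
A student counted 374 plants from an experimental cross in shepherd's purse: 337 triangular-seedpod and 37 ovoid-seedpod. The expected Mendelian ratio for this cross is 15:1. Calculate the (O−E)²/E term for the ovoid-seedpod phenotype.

7.942

The 15:1 ratio has 16 parts, so with N = 374 the expected counts are:
  triangular-seedpod: 374 × 15/16 = 350.625
  ovoid-seedpod: 374 × 1/16 = 23.375
Contribution of ovoid-seedpod: (37 − 23.375)² / 23.375 = 7.9418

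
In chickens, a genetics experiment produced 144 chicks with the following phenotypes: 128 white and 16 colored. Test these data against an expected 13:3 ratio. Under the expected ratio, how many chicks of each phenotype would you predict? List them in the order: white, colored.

117, 27

The 13:3 ratio has 16 parts, so with N = 144 the expected counts are:
  white: 144 × 13/16 = 117
  colored: 144 × 3/16 = 27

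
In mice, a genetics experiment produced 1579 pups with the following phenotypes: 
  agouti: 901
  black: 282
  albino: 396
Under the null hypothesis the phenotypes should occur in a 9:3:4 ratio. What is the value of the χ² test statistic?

0.857

Total ratio parts = 16. Expected numbers out of 1579:
  agouti: 1579 × 9/16 = 888.1875
  black: 1579 × 3/16 = 296.0625
  albino: 1579 × 4/16 = 394.75
χ² = Σ (O − E)² / E
  agouti: (901 − 888.1875)² / 888.1875 = 0.1848
  black: (282 − 296.0625)² / 296.0625 = 0.6679
  albino: (396 − 394.75)² / 394.75 = 0.0040
χ² = 0.1848 + 0.6679 + 0.0040 = 0.8567 ≈ 0.857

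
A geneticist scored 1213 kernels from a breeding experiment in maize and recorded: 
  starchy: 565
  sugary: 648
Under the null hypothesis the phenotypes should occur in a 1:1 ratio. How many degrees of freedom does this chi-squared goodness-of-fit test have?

1

A goodness-of-fit test with 2 phenotype classes has df = 2 − 1 = 1.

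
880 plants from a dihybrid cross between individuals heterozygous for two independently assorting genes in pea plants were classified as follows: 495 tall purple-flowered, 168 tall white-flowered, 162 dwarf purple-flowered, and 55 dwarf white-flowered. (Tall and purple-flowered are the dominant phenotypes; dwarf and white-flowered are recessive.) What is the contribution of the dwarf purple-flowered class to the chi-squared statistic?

A dihybrid F₂ with independent assortment and complete dominance at both loci gives a 9:3:3:1 phenotypic ratio.
The 9:3:3:1 ratio has 16 parts, so with N = 880 the expected counts are:
  tall purple-flowered: 880 × 9/16 = 495
  tall white-flowered: 880 × 3/16 = 165
  dwarf purple-flowered: 880 × 3/16 = 165
  dwarf white-flowered: 880 × 1/16 = 55
Contribution of dwarf purple-flowered: (162 − 165)² / 165 = 0.0545

0.055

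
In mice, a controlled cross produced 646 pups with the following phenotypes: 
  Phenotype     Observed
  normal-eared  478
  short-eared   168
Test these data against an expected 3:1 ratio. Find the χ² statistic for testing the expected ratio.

Expected counts for N = 646 under a 3:1 ratio (total parts = 4):
  normal-eared: 646 × 3/4 = 484.5
  short-eared: 646 × 1/4 = 161.5
χ² = Σ (O − E)² / E
  normal-eared: (478 − 484.5)² / 484.5 = 0.0872
  short-eared: (168 − 161.5)² / 161.5 = 0.2616
χ² = 0.0872 + 0.2616 = 0.3488 ≈ 0.349

0.349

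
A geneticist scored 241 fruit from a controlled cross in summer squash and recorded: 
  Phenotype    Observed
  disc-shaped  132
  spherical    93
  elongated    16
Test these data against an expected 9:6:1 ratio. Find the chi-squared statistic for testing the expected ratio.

0.228

Under the 9:6:1 hypothesis (Σ ratio = 16, N = 241):
  disc-shaped: 241 × 9/16 = 135.5625
  spherical: 241 × 6/16 = 90.375
  elongated: 241 × 1/16 = 15.0625
χ² = Σ (O − E)² / E
  disc-shaped: (132 − 135.5625)² / 135.5625 = 0.0936
  spherical: (93 − 90.375)² / 90.375 = 0.0762
  elongated: (16 − 15.0625)² / 15.0625 = 0.0584
χ² = 0.0936 + 0.0762 + 0.0584 = 0.2282 ≈ 0.228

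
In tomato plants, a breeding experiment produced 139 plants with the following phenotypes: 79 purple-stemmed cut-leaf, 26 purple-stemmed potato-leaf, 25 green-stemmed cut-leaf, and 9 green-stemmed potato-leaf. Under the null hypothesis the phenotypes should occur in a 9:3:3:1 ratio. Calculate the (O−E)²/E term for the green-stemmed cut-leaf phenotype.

0.043

Expected counts for N = 139 under a 9:3:3:1 ratio (total parts = 16):
  purple-stemmed cut-leaf: 139 × 9/16 = 78.1875
  purple-stemmed potato-leaf: 139 × 3/16 = 26.0625
  green-stemmed cut-leaf: 139 × 3/16 = 26.0625
  green-stemmed potato-leaf: 139 × 1/16 = 8.6875
Contribution of green-stemmed cut-leaf: (25 − 26.0625)² / 26.0625 = 0.0433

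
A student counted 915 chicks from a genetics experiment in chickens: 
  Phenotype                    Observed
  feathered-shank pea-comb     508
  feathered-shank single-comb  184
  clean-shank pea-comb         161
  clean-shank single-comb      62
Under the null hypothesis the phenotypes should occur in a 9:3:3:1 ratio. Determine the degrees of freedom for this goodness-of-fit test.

A goodness-of-fit test with 4 phenotype classes has df = 4 − 1 = 3.

3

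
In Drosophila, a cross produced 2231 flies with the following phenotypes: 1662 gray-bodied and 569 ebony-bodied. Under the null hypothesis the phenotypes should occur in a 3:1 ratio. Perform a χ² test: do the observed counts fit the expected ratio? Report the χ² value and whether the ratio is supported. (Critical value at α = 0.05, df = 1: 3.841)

Total ratio parts = 4. Expected numbers out of 2231:
  gray-bodied: 2231 × 3/4 = 1673.25
  ebony-bodied: 2231 × 1/4 = 557.75
χ² = Σ (O − E)² / E
  gray-bodied: (1662 − 1673.25)² / 1673.25 = 0.0756
  ebony-bodied: (569 − 557.75)² / 557.75 = 0.2269
χ² = 0.0756 + 0.2269 = 0.3025 ≈ 0.303
Degrees of freedom = 2 − 1 = 1; critical value at α = 0.05 is 3.841.
Since 0.303 < 3.841, we fail to reject the null hypothesis — the data are consistent with the 3:1 ratio.

0.303; consistent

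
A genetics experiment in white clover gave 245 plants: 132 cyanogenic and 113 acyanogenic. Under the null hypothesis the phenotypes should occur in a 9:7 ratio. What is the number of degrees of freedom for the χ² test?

1

A goodness-of-fit test with 2 phenotype classes has df = 2 − 1 = 1.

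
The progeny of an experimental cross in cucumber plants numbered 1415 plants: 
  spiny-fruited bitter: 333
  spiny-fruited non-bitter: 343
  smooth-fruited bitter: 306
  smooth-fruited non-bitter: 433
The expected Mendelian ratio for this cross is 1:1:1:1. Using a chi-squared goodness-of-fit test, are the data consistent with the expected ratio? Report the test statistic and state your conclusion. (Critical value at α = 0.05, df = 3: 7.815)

25.743; not consistent

The 1:1:1:1 ratio has 4 parts, so with N = 1415 the expected counts are:
  spiny-fruited bitter: 1415 × 1/4 = 353.75
  spiny-fruited non-bitter: 1415 × 1/4 = 353.75
  smooth-fruited bitter: 1415 × 1/4 = 353.75
  smooth-fruited non-bitter: 1415 × 1/4 = 353.75
χ² = Σ (O − E)² / E
  spiny-fruited bitter: (333 − 353.75)² / 353.75 = 1.2171
  spiny-fruited non-bitter: (343 − 353.75)² / 353.75 = 0.3267
  smooth-fruited bitter: (306 − 353.75)² / 353.75 = 6.4454
  smooth-fruited non-bitter: (433 − 353.75)² / 353.75 = 17.7542
χ² = 1.2171 + 0.3267 + 6.4454 + 17.7542 = 25.7434 ≈ 25.743
Degrees of freedom = 4 − 1 = 3; critical value at α = 0.05 is 7.815.
Since 25.743 > 7.815, we reject the null hypothesis — the data do not fit the 1:1:1:1 ratio.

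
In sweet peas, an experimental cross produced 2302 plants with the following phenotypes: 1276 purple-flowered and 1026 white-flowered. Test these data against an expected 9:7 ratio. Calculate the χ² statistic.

Total ratio parts = 16. Expected numbers out of 2302:
  purple-flowered: 2302 × 9/16 = 1294.875
  white-flowered: 2302 × 7/16 = 1007.125
χ² = Σ (O − E)² / E
  purple-flowered: (1276 − 1294.875)² / 1294.875 = 0.2751
  white-flowered: (1026 − 1007.125)² / 1007.125 = 0.3537
χ² = 0.2751 + 0.3537 = 0.6288 ≈ 0.629

0.629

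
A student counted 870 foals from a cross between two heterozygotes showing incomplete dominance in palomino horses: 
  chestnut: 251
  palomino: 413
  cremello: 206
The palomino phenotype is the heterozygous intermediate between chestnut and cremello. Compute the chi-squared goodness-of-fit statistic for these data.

With incomplete dominance, a heterozygote × heterozygote cross gives a 1:2:1 phenotypic ratio.
Under the 1:2:1 hypothesis (Σ ratio = 4, N = 870):
  chestnut: 870 × 1/4 = 217.5
  palomino: 870 × 2/4 = 435
  cremello: 870 × 1/4 = 217.5
χ² = Σ (O − E)² / E
  chestnut: (251 − 217.5)² / 217.5 = 5.1598
  palomino: (413 − 435)² / 435 = 1.1126
  cremello: (206 − 217.5)² / 217.5 = 0.6080
χ² = 5.1598 + 1.1126 + 0.6080 = 6.8804 ≈ 6.880

6.880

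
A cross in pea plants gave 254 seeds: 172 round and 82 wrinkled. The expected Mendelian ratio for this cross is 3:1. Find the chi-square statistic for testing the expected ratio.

Expected counts for N = 254 under a 3:1 ratio (total parts = 4):
  round: 254 × 3/4 = 190.5
  wrinkled: 254 × 1/4 = 63.5
χ² = Σ (O − E)² / E
  round: (172 − 190.5)² / 190.5 = 1.7966
  wrinkled: (82 − 63.5)² / 63.5 = 5.3898
χ² = 1.7966 + 5.3898 = 7.1864 ≈ 7.186

7.186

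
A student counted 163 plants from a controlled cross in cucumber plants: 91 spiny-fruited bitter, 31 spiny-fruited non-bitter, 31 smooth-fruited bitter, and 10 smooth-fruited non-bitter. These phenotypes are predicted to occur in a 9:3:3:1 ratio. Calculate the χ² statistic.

0.021

Total ratio parts = 16. Expected numbers out of 163:
  spiny-fruited bitter: 163 × 9/16 = 91.6875
  spiny-fruited non-bitter: 163 × 3/16 = 30.5625
  smooth-fruited bitter: 163 × 3/16 = 30.5625
  smooth-fruited non-bitter: 163 × 1/16 = 10.1875
χ² = Σ (O − E)² / E
  spiny-fruited bitter: (91 − 91.6875)² / 91.6875 = 0.0052
  spiny-fruited non-bitter: (31 − 30.5625)² / 30.5625 = 0.0063
  smooth-fruited bitter: (31 − 30.5625)² / 30.5625 = 0.0063
  smooth-fruited non-bitter: (10 − 10.1875)² / 10.1875 = 0.0035
χ² = 0.0052 + 0.0063 + 0.0063 + 0.0035 = 0.0213 ≈ 0.021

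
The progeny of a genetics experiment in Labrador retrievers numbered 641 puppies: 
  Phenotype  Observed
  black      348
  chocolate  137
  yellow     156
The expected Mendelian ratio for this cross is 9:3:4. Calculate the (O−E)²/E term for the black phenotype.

Under the 9:3:4 hypothesis (Σ ratio = 16, N = 641):
  black: 641 × 9/16 = 360.5625
  chocolate: 641 × 3/16 = 120.1875
  yellow: 641 × 4/16 = 160.25
Contribution of black: (348 − 360.5625)² / 360.5625 = 0.4377

0.438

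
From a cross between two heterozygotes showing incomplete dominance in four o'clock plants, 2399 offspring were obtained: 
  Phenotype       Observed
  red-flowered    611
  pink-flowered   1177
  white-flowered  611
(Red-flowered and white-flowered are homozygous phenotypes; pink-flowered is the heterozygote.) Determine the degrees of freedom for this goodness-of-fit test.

2

With incomplete dominance, a heterozygote × heterozygote cross gives a 1:2:1 phenotypic ratio.
A goodness-of-fit test with 3 phenotype classes has df = 3 − 1 = 2.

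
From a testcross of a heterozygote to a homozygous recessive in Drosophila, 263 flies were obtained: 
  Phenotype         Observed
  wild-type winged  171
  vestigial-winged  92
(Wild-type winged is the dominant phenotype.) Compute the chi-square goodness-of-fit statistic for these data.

A testcross of a heterozygote (Aa × aa) gives a 1:1 phenotypic ratio.
Under the 1:1 hypothesis (Σ ratio = 2, N = 263):
  wild-type winged: 263 × 1/2 = 131.5
  vestigial-winged: 263 × 1/2 = 131.5
χ² = Σ (O − E)² / E
  wild-type winged: (171 − 131.5)² / 131.5 = 11.8650
  vestigial-winged: (92 − 131.5)² / 131.5 = 11.8650
χ² = 11.8650 + 11.8650 = 23.730

23.730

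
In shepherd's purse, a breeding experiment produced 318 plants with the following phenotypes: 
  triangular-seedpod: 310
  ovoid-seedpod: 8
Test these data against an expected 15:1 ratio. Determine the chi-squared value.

7.568

The 15:1 ratio has 16 parts, so with N = 318 the expected counts are:
  triangular-seedpod: 318 × 15/16 = 298.125
  ovoid-seedpod: 318 × 1/16 = 19.875
χ² = Σ (O − E)² / E
  triangular-seedpod: (310 − 298.125)² / 298.125 = 0.4730
  ovoid-seedpod: (8 − 19.875)² / 19.875 = 7.0951
χ² = 0.4730 + 7.0951 = 7.5681 ≈ 7.568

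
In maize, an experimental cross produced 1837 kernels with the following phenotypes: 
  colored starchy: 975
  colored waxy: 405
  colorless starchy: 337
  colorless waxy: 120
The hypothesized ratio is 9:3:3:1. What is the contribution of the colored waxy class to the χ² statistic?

10.649

Under the 9:3:3:1 hypothesis (Σ ratio = 16, N = 1837):
  colored starchy: 1837 × 9/16 = 1033.3125
  colored waxy: 1837 × 3/16 = 344.4375
  colorless starchy: 1837 × 3/16 = 344.4375
  colorless waxy: 1837 × 1/16 = 114.8125
Contribution of colored waxy: (405 − 344.4375)² / 344.4375 = 10.6487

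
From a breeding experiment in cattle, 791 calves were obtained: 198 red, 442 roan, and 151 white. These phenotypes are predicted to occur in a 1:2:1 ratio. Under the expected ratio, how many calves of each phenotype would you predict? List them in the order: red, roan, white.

197.75, 395.5, 197.75

Expected counts for N = 791 under a 1:2:1 ratio (total parts = 4):
  red: 791 × 1/4 = 197.75
  roan: 791 × 2/4 = 395.5
  white: 791 × 1/4 = 197.75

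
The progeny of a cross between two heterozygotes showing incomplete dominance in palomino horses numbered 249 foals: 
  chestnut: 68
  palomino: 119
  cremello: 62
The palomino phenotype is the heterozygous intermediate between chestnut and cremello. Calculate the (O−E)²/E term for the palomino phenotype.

0.243

With incomplete dominance, a heterozygote × heterozygote cross gives a 1:2:1 phenotypic ratio.
Expected counts for N = 249 under a 1:2:1 ratio (total parts = 4):
  chestnut: 249 × 1/4 = 62.25
  palomino: 249 × 2/4 = 124.5
  cremello: 249 × 1/4 = 62.25
Contribution of palomino: (119 − 124.5)² / 124.5 = 0.2430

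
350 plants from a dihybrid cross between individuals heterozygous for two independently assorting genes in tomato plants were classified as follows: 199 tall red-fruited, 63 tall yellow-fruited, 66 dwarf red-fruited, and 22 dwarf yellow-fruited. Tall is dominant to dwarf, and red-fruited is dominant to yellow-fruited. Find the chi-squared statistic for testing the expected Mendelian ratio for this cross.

0.131

A dihybrid F₂ with independent assortment and complete dominance at both loci gives a 9:3:3:1 phenotypic ratio.
Expected counts for N = 350 under a 9:3:3:1 ratio (total parts = 16):
  tall red-fruited: 350 × 9/16 = 196.875
  tall yellow-fruited: 350 × 3/16 = 65.625
  dwarf red-fruited: 350 × 3/16 = 65.625
  dwarf yellow-fruited: 350 × 1/16 = 21.875
χ² = Σ (O − E)² / E
  tall red-fruited: (199 − 196.875)² / 196.875 = 0.0229
  tall yellow-fruited: (63 − 65.625)² / 65.625 = 0.1050
  dwarf red-fruited: (66 − 65.625)² / 65.625 = 0.0021
  dwarf yellow-fruited: (22 − 21.875)² / 21.875 = 0.0007
χ² = 0.0229 + 0.1050 + 0.0021 + 0.0007 = 0.1307 ≈ 0.131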